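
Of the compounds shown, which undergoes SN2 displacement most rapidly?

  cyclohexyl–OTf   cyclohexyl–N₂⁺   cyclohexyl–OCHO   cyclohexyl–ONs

Identical carbon frameworks mean the comparison reduces to leaving-group quality.
Rank by basicity of the departing species: weakest base leaves most easily.
cyclohexyl–N₂⁺ loses N₂: no meaningful conjugate acid; N₂ departs as an exceptionally stable neutral molecule
cyclohexyl–OTf loses OTf⁻: pKₐ(CF₃SO₃H (triflic acid)) ≈ -14
cyclohexyl–ONs loses ONs⁻: pKₐ(p-O₂NC₆H₄SO₃H) ≈ -3.5
cyclohexyl–OCHO loses HCOO⁻: pKₐ(HCOOH) ≈ 3.8

cyclohexyl–N₂⁺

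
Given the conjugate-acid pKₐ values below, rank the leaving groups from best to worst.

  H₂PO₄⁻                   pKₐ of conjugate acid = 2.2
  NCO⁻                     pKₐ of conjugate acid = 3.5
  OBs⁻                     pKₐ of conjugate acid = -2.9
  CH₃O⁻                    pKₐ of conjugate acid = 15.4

OBs⁻ > H₂PO₄⁻ > NCO⁻ > CH₃O⁻

Lower conjugate-acid pKₐ ⇒ weaker base ⇒ better leaving group.
Sorting by the given values: OBs⁻ (-2.9), H₂PO₄⁻ (2.2), NCO⁻ (3.5), CH₃O⁻ (15.4).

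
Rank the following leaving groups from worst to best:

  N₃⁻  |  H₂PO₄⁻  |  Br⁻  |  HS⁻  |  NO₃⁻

Br⁻: pKₐ(HBr) ≈ -9
NO₃⁻: pKₐ(HNO₃) ≈ -1.3
H₂PO₄⁻: pKₐ(H₃PO₄) ≈ 2.1
N₃⁻: pKₐ(HN₃) ≈ 4.7
HS⁻: pKₐ(H₂S) ≈ 7
Reversing gives the worst-to-best order requested.

HS⁻ < N₃⁻ < H₂PO₄⁻ < NO₃⁻ < Br⁻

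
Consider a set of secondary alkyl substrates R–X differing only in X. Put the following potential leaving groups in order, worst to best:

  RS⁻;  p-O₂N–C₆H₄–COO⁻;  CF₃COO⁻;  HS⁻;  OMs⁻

Rank by basicity of the departing species: weakest base leaves most easily.
OMs⁻: pKₐ(CH₃SO₃H (MsOH)) ≈ -1.9
CF₃COO⁻: pKₐ(CF₃COOH) ≈ 0.2
p-O₂N–C₆H₄–COO⁻: pKₐ(p-nitrobenzoic acid) ≈ 3.4
HS⁻: pKₐ(H₂S) ≈ 7
RS⁻: pKₐ(RSH (a thiol)) ≈ 10.5
Listed from poorest to best leaving group as asked.

RS⁻ < HS⁻ < p-O₂N–C₆H₄–COO⁻ < CF₃COO⁻ < OMs⁻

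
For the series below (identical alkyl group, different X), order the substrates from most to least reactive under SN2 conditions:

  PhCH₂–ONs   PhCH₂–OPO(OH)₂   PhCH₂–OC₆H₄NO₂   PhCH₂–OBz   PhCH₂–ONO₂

Same R in every case — rank the leaving groups.
Leaving-group ability tracks the stability of the departed species; conjugate-acid pKₐ is the usual yardstick (lower pKₐ → better LG).
PhCH₂–ONs loses ONs⁻: pKₐ(p-O₂NC₆H₄SO₃H) ≈ -3.5
PhCH₂–ONO₂ loses NO₃⁻: pKₐ(HNO₃) ≈ -1.3
PhCH₂–OPO(OH)₂ loses H₂PO₄⁻: pKₐ(H₃PO₄) ≈ 2.1
PhCH₂–OBz loses PhCOO⁻: pKₐ(C₆H₅COOH) ≈ 4.2
PhCH₂–OC₆H₄NO₂ loses p-O₂N–C₆H₄–O⁻: pKₐ(p-nitrophenol) ≈ 7.2

PhCH₂–ONs > PhCH₂–ONO₂ > PhCH₂–OPO(OH)₂ > PhCH₂–OBz > PhCH₂–OC₆H₄NO₂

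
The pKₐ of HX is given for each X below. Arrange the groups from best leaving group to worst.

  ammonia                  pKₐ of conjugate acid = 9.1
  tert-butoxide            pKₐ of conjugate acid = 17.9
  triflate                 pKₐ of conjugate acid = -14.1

Lower conjugate-acid pKₐ ⇒ weaker base ⇒ better leaving group.
Sorting by the given values: triflate (-14.1), ammonia (9.1), tert-butoxide (17.9).

triflate > ammonia > tert-butoxide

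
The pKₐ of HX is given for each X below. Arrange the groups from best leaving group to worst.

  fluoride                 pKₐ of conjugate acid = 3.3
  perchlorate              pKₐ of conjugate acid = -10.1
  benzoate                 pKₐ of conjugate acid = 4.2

perchlorate > fluoride > benzoate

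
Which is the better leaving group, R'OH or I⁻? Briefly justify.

I⁻

I⁻ is the better leaving group.
pKₐ(HI) ≈ -10 versus pKₐ(R'OH₂⁺) ≈ -2.4: I⁻ is the much weaker base.
Large, highly polarisable; very weak base.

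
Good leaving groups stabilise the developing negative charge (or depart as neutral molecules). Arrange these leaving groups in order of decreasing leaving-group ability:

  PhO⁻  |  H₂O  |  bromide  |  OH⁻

bromide > H₂O > PhO⁻ > OH⁻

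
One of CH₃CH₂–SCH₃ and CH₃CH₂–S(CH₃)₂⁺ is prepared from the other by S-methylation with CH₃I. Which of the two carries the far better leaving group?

CH₃CH₂–S(CH₃)₂⁺

From CH₃CH₂–SCH₃ the departing group would be RS⁻ (pKₐ(RSH (a thiol)) ≈ 10.5). Moderately basic; rarely leaves without activation.
From CH₃CH₂–S(CH₃)₂⁺ the leaving group is SR'₂ (pKₐ(R'₂SH⁺) ≈ -7). Neutral; leaves from a sulfonium salt (R–SR'₂⁺).
S-methylation with CH₃I works by allowing neutral dimethyl sulfide, rather than methanethiolate, to depart, making CH₃CH₂–S(CH₃)₂⁺ enormously more reactive.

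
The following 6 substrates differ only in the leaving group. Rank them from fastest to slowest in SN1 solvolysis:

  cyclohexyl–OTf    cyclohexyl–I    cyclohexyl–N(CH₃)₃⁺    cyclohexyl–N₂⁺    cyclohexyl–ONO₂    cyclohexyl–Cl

cyclohexyl–N₂⁺ > cyclohexyl–OTf > cyclohexyl–I > cyclohexyl–Cl > cyclohexyl–ONO₂ > cyclohexyl–N(CH₃)₃⁺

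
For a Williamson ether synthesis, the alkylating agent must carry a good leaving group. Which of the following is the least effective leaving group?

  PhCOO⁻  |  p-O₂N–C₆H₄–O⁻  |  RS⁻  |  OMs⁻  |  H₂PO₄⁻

A good leaving group is a weak base: the lower the pKₐ of its conjugate acid, the more readily it departs.
OMs⁻: pKₐ(CH₃SO₃H (MsOH)) ≈ -1.9
H₂PO₄⁻: pKₐ(H₃PO₄) ≈ 2.1
PhCOO⁻: pKₐ(C₆H₅COOH) ≈ 4.2
p-O₂N–C₆H₄–O⁻: pKₐ(p-nitrophenol) ≈ 7.2
RS⁻: pKₐ(RSH (a thiol)) ≈ 10.5

RS⁻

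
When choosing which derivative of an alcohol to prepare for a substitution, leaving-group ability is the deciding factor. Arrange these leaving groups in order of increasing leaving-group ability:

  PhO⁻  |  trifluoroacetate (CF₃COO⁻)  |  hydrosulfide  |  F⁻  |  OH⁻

OH⁻ < PhO⁻ < hydrosulfide < F⁻ < trifluoroacetate (CF₃COO⁻)

trifluoroacetate (CF₃COO⁻): pKₐ(CF₃COOH) ≈ 0.2
F⁻: pKₐ(HF) ≈ 3.2 — small and strongly basic; the poor halide leaving group
hydrosulfide: pKₐ(H₂S) ≈ 7
PhO⁻: pKₐ(C₆H₅OH (phenol)) ≈ 10 — resonance into the ring helps, but still a poor LG
OH⁻: pKₐ(H₂O) ≈ 15.7
Listed from poorest to best leaving group as asked.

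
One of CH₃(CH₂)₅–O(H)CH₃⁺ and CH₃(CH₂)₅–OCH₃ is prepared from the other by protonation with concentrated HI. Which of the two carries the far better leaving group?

CH₃(CH₂)₅–O(H)CH₃⁺

From CH₃(CH₂)₅–OCH₃ the departing group would be CH₃O⁻ (pKₐ(CH₃OH) ≈ 15.5). Strong base; alkoxides do not leave unassisted.
From CH₃(CH₂)₅–O(H)CH₃⁺ the leaving group is R'OH (pKₐ(R'OH₂⁺) ≈ -2.4). Neutral; leaves from a protonated ether (an oxonium ion, R–O(H)R'⁺).
Protonation with concentrated HI works by allowing neutral methanol, rather than methoxide, to depart, making CH₃(CH₂)₅–O(H)CH₃⁺ enormously more reactive.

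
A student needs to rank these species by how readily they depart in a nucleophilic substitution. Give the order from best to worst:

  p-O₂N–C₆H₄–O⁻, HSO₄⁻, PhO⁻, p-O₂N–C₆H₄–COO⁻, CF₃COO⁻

HSO₄⁻ > CF₃COO⁻ > p-O₂N–C₆H₄–COO⁻ > p-O₂N–C₆H₄–O⁻ > PhO⁻

The more stable X⁻ (or X) is on its own — i.e. the weaker a base it is — the better a leaving group it makes.
HSO₄⁻: pKₐ(H₂SO₄) ≈ -3
CF₃COO⁻: pKₐ(CF₃COOH) ≈ 0.2
p-O₂N–C₆H₄–COO⁻: pKₐ(p-nitrobenzoic acid) ≈ 3.4
p-O₂N–C₆H₄–O⁻: pKₐ(p-nitrophenol) ≈ 7.2 — nitro group delocalises the charge; the classic chromogenic LG
PhO⁻: pKₐ(C₆H₅OH (phenol)) ≈ 10 — resonance into the ring helps, but still a poor LG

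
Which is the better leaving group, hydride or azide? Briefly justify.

azide

azide is the better leaving group.
pKₐ(HN₃) ≈ 4.7 versus pKₐ(H₂) ≈ 36: azide is the much weaker base.
Linear, resonance-stabilised.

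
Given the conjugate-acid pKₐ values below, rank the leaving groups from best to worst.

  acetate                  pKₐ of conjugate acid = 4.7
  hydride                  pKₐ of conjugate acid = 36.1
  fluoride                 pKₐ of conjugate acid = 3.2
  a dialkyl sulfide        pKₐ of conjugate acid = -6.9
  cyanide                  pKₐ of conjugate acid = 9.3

a dialkyl sulfide > fluoride > acetate > cyanide > hydride

Lower conjugate-acid pKₐ ⇒ weaker base ⇒ better leaving group.
Sorting by the given values: a dialkyl sulfide (-6.9), fluoride (3.2), acetate (4.7), cyanide (9.3), hydride (36.1).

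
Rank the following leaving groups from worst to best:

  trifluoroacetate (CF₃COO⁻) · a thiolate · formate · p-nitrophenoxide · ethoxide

ethoxide < a thiolate < p-nitrophenoxide < formate < trifluoroacetate (CF₃COO⁻)

trifluoroacetate (CF₃COO⁻): pKₐ(CF₃COOH) ≈ 0.2 — strongly electron-withdrawing CF₃ stabilises the carboxylate
formate: pKₐ(HCOOH) ≈ 3.8
p-nitrophenoxide: pKₐ(p-nitrophenol) ≈ 7.2
a thiolate: pKₐ(RSH (a thiol)) ≈ 10.5
ethoxide: pKₐ(CH₃CH₂OH) ≈ 16 — strong base; alkoxides do not leave unassisted
The question asks for worst first, so the sequence is read in increasing leaving-group ability.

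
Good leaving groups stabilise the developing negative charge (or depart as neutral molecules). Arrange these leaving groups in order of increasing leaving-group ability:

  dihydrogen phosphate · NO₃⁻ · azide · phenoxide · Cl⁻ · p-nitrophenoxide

Rank by basicity of the departing species: weakest base leaves most easily.
Cl⁻: pKₐ(HCl) ≈ -7 — moderately weak base
NO₃⁻: pKₐ(HNO₃) ≈ -1.3
dihydrogen phosphate: pKₐ(H₃PO₄) ≈ 2.1 — moderate base; biological leaving group after further activation
azide: pKₐ(HN₃) ≈ 4.7
p-nitrophenoxide: pKₐ(p-nitrophenol) ≈ 7.2 — nitro group delocalises the charge; the classic chromogenic LG
phenoxide: pKₐ(C₆H₅OH (phenol)) ≈ 10 — resonance into the ring helps, but still a poor LG
The question asks for worst first, so the sequence is read in increasing leaving-group ability.

phenoxide < p-nitrophenoxide < azide < dihydrogen phosphate < NO₃⁻ < Cl⁻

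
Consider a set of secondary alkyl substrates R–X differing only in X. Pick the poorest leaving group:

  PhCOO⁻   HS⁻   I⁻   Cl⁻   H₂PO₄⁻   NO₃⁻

HS⁻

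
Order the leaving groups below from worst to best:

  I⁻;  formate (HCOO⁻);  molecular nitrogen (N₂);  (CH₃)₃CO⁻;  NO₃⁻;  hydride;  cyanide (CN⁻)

hydride < (CH₃)₃CO⁻ < cyanide (CN⁻) < formate (HCOO⁻) < NO₃⁻ < I⁻ < molecular nitrogen (N₂)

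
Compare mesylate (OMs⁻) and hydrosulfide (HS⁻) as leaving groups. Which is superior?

mesylate (OMs⁻)

mesylate (OMs⁻) is the better leaving group.
pKₐ(CH₃SO₃H (MsOH)) ≈ -1.9 versus pKₐ(H₂S) ≈ 7: mesylate (OMs⁻) is the much weaker base.
Resonance-delocalised alkanesulfonate.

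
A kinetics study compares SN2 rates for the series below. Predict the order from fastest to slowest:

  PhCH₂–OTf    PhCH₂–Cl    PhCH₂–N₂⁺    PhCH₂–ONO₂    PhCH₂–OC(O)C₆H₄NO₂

The skeletons are identical, so relative rate is governed entirely by leaving-group ability.
Rank by basicity of the departing species: weakest base leaves most easily.
PhCH₂–N₂⁺ loses N₂: no meaningful conjugate acid; N₂ departs as an exceptionally stable neutral molecule
PhCH₂–OTf loses OTf⁻: pKₐ(CF₃SO₃H (triflic acid)) ≈ -14
PhCH₂–Cl loses Cl⁻: pKₐ(HCl) ≈ -7
PhCH₂–ONO₂ loses NO₃⁻: pKₐ(HNO₃) ≈ -1.3
PhCH₂–OC(O)C₆H₄NO₂ loses p-O₂N–C₆H₄–COO⁻: pKₐ(p-nitrobenzoic acid) ≈ 3.4

PhCH₂–N₂⁺ > PhCH₂–OTf > PhCH₂–Cl > PhCH₂–ONO₂ > PhCH₂–OC(O)C₆H₄NO₂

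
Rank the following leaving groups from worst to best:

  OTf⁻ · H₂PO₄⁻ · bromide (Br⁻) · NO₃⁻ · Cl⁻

H₂PO₄⁻ < NO₃⁻ < Cl⁻ < bromide (Br⁻) < OTf⁻

Leaving-group ability tracks the stability of the departed species; conjugate-acid pKₐ is the usual yardstick (lower pKₐ → better LG).
OTf⁻: pKₐ(CF₃SO₃H (triflic acid)) ≈ -14 — charge spread over three oxygens and a CF₃ group; the premier leaving group in synthesis
bromide (Br⁻): pKₐ(HBr) ≈ -9
Cl⁻: pKₐ(HCl) ≈ -7 — moderately weak base
NO₃⁻: pKₐ(HNO₃) ≈ -1.3 — resonance-delocalised over three oxygens
H₂PO₄⁻: pKₐ(H₃PO₄) ≈ 2.1
Listed from poorest to best leaving group as asked.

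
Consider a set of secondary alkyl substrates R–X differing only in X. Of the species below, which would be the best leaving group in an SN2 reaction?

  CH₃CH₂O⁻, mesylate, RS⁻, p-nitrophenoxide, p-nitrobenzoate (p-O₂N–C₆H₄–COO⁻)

mesylate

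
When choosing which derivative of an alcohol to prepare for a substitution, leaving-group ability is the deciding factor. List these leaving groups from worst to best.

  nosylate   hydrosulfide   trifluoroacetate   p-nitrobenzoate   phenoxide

phenoxide < hydrosulfide < p-nitrobenzoate < trifluoroacetate < nosylate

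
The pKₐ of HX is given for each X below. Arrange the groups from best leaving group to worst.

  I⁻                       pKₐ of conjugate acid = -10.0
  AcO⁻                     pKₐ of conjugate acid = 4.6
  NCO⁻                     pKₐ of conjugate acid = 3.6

I⁻ > NCO⁻ > AcO⁻

Lower conjugate-acid pKₐ ⇒ weaker base ⇒ better leaving group.
Sorting by the given values: I⁻ (-10.0), NCO⁻ (3.6), AcO⁻ (4.6).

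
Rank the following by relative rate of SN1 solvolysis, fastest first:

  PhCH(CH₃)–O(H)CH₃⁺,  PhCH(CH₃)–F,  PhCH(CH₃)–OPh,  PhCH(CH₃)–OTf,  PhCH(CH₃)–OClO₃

Same R in every case — rank the leaving groups.
The more stable X⁻ (or X) is on its own — i.e. the weaker a base it is — the better a leaving group it makes.
PhCH(CH₃)–OTf loses OTf⁻: pKₐ(CF₃SO₃H (triflic acid)) ≈ -14
PhCH(CH₃)–OClO₃ loses ClO₄⁻: pKₐ(HClO₄) ≈ -10
PhCH(CH₃)–O(H)CH₃⁺ loses R'OH: pKₐ(R'OH₂⁺) ≈ -2.4
PhCH(CH₃)–F loses F⁻: pKₐ(HF) ≈ 3.2
PhCH(CH₃)–OPh loses PhO⁻: pKₐ(C₆H₅OH (phenol)) ≈ 10

PhCH(CH₃)–OTf > PhCH(CH₃)–OClO₃ > PhCH(CH₃)–O(H)CH₃⁺ > PhCH(CH₃)–F > PhCH(CH₃)–OPh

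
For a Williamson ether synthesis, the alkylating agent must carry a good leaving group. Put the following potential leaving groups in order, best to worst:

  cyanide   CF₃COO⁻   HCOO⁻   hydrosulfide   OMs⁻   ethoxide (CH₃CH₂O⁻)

OMs⁻: pKₐ(CH₃SO₃H (MsOH)) ≈ -1.9
CF₃COO⁻: pKₐ(CF₃COOH) ≈ 0.2
HCOO⁻: pKₐ(HCOOH) ≈ 3.8
hydrosulfide: pKₐ(H₂S) ≈ 7
cyanide: pKₐ(HCN) ≈ 9.2
ethoxide (CH₃CH₂O⁻): pKₐ(CH₃CH₂OH) ≈ 16

OMs⁻ > CF₃COO⁻ > HCOO⁻ > hydrosulfide > cyanide > ethoxide (CH₃CH₂O⁻)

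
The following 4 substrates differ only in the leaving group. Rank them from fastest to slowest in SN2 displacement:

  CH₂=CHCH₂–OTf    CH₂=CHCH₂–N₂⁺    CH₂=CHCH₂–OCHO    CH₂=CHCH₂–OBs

Identical carbon frameworks mean the comparison reduces to leaving-group quality.
A good leaving group is a weak base: the lower the pKₐ of its conjugate acid, the more readily it departs.
CH₂=CHCH₂–N₂⁺ loses N₂: no meaningful conjugate acid; N₂ departs as an exceptionally stable neutral molecule
CH₂=CHCH₂–OTf loses OTf⁻: pKₐ(CF₃SO₃H (triflic acid)) ≈ -14
CH₂=CHCH₂–OBs loses OBs⁻: pKₐ(p-BrC₆H₄SO₃H) ≈ -2.8
CH₂=CHCH₂–OCHO loses HCOO⁻: pKₐ(HCOOH) ≈ 3.8

CH₂=CHCH₂–N₂⁺ > CH₂=CHCH₂–OTf > CH₂=CHCH₂–OBs > CH₂=CHCH₂–OCHO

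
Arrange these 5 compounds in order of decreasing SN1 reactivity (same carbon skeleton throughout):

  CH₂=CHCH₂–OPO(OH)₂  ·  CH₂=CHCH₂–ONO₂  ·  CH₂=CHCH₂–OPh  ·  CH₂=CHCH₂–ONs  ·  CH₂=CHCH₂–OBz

With the same alkyl group throughout, only the leaving group differentiates the rates.
Leaving-group ability tracks the stability of the departed species; conjugate-acid pKₐ is the usual yardstick (lower pKₐ → better LG).
CH₂=CHCH₂–ONs loses ONs⁻: pKₐ(p-O₂NC₆H₄SO₃H) ≈ -3.5
CH₂=CHCH₂–ONO₂ loses NO₃⁻: pKₐ(HNO₃) ≈ -1.3
CH₂=CHCH₂–OPO(OH)₂ loses H₂PO₄⁻: pKₐ(H₃PO₄) ≈ 2.1
CH₂=CHCH₂–OBz loses PhCOO⁻: pKₐ(C₆H₅COOH) ≈ 4.2
CH₂=CHCH₂–OPh loses PhO⁻: pKₐ(C₆H₅OH (phenol)) ≈ 10

CH₂=CHCH₂–ONs > CH₂=CHCH₂–ONO₂ > CH₂=CHCH₂–OPO(OH)₂ > CH₂=CHCH₂–OBz > CH₂=CHCH₂–OPh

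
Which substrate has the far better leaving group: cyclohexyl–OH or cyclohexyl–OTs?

cyclohexyl–OTs

From cyclohexyl–OH the departing group would be OH⁻ (pKₐ(H₂O) ≈ 15.7). Strong base; essentially never leaves without prior activation.
From cyclohexyl–OTs the leaving group is OTs⁻ (pKₐ(p-CH₃C₆H₄SO₃H (TsOH)) ≈ -2.8). Resonance-delocalised arenesulfonate.
(In practice cyclohexyl–OTs is made from cyclohexyl–OH by treatment with TsCl / pyridine, converting the hydroxyl into a tosylate.)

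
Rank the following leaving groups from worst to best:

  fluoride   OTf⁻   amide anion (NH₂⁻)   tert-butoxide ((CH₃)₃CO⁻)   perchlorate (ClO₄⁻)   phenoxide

amide anion (NH₂⁻) < tert-butoxide ((CH₃)₃CO⁻) < phenoxide < fluoride < perchlorate (ClO₄⁻) < OTf⁻

The more stable X⁻ (or X) is on its own — i.e. the weaker a base it is — the better a leaving group it makes.
OTf⁻: pKₐ(CF₃SO₃H (triflic acid)) ≈ -14
perchlorate (ClO₄⁻): pKₐ(HClO₄) ≈ -10 — extremely weak base; rarely used for safety reasons
fluoride: pKₐ(HF) ≈ 3.2
phenoxide: pKₐ(C₆H₅OH (phenol)) ≈ 10 — resonance into the ring helps, but still a poor LG
tert-butoxide ((CH₃)₃CO⁻): pKₐ(t-BuOH) ≈ 18 — bulky, strongly basic alkoxide
amide anion (NH₂⁻): pKₐ(NH₃) ≈ 38 — extremely strong base; never a leaving group
The question asks for worst first, so the sequence is read in increasing leaving-group ability.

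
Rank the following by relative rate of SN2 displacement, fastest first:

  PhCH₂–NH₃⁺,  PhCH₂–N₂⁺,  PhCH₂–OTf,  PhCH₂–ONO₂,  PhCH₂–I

PhCH₂–N₂⁺ > PhCH₂–OTf > PhCH₂–I > PhCH₂–ONO₂ > PhCH₂–NH₃⁺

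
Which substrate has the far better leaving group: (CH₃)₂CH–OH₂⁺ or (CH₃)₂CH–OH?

From (CH₃)₂CH–OH the departing group would be OH⁻ (pKₐ(H₂O) ≈ 15.7). Strong base; essentially never leaves without prior activation.
From (CH₃)₂CH–OH₂⁺ the leaving group is H₂O (pKₐ(H₃O⁺) ≈ -1.7). Neutral; leaves from a protonated alcohol (R–OH₂⁺).
(In practice (CH₃)₂CH–OH₂⁺ is made from (CH₃)₂CH–OH by protonation with strong acid, converting the leaving group from hydroxide to neutral water.)

(CH₃)₂CH–OH₂⁺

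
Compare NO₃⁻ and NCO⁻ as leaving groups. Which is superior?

NO₃⁻

NO₃⁻ is the better leaving group.
pKₐ(HNO₃) ≈ -1.3 versus pKₐ(HOCN) ≈ 3.5: NO₃⁻ is the much weaker base.
Resonance-delocalised over three oxygens.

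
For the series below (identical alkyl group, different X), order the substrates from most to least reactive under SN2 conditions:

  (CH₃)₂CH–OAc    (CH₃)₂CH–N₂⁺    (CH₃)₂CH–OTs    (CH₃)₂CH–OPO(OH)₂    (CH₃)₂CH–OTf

(CH₃)₂CH–N₂⁺ > (CH₃)₂CH–OTf > (CH₃)₂CH–OTs > (CH₃)₂CH–OPO(OH)₂ > (CH₃)₂CH–OAc

With the same alkyl group throughout, only the leaving group differentiates the rates.
Rank by basicity of the departing species: weakest base leaves most easily.
(CH₃)₂CH–N₂⁺ loses N₂: no meaningful conjugate acid; N₂ departs as an exceptionally stable neutral molecule
(CH₃)₂CH–OTf loses OTf⁻: pKₐ(CF₃SO₃H (triflic acid)) ≈ -14
(CH₃)₂CH–OTs loses OTs⁻: pKₐ(p-CH₃C₆H₄SO₃H (TsOH)) ≈ -2.8
(CH₃)₂CH–OPO(OH)₂ loses H₂PO₄⁻: pKₐ(H₃PO₄) ≈ 2.1
(CH₃)₂CH–OAc loses AcO⁻: pKₐ(CH₃COOH) ≈ 4.8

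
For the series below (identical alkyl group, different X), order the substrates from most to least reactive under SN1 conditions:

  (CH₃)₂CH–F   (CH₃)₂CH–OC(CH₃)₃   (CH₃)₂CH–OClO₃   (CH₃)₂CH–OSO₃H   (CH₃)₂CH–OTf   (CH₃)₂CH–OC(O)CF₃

(CH₃)₂CH–OTf > (CH₃)₂CH–OClO₃ > (CH₃)₂CH–OSO₃H > (CH₃)₂CH–OC(O)CF₃ > (CH₃)₂CH–F > (CH₃)₂CH–OC(CH₃)₃

The skeletons are identical, so relative rate is governed entirely by leaving-group ability.
The more stable X⁻ (or X) is on its own — i.e. the weaker a base it is — the better a leaving group it makes.
(CH₃)₂CH–OTf loses OTf⁻: pKₐ(CF₃SO₃H (triflic acid)) ≈ -14
(CH₃)₂CH–OClO₃ loses ClO₄⁻: pKₐ(HClO₄) ≈ -10
(CH₃)₂CH–OSO₃H loses HSO₄⁻: pKₐ(H₂SO₄) ≈ -3
(CH₃)₂CH–OC(O)CF₃ loses CF₃COO⁻: pKₐ(CF₃COOH) ≈ 0.2
(CH₃)₂CH–F loses F⁻: pKₐ(HF) ≈ 3.2
(CH₃)₂CH–OC(CH₃)₃ loses (CH₃)₃CO⁻: pKₐ(t-BuOH) ≈ 18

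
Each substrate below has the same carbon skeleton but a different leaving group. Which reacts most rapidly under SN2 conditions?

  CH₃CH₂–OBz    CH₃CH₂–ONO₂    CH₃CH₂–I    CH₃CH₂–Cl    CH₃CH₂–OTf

With the same alkyl group throughout, only the leaving group differentiates the rates.
Rank by basicity of the departing species: weakest base leaves most easily.
CH₃CH₂–OTf loses OTf⁻: pKₐ(CF₃SO₃H (triflic acid)) ≈ -14
CH₃CH₂–I loses I⁻: pKₐ(HI) ≈ -10
CH₃CH₂–Cl loses Cl⁻: pKₐ(HCl) ≈ -7
CH₃CH₂–ONO₂ loses NO₃⁻: pKₐ(HNO₃) ≈ -1.3
CH₃CH₂–OBz loses PhCOO⁻: pKₐ(C₆H₅COOH) ≈ 4.2

CH₃CH₂–OTf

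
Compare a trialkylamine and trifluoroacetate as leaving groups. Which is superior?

trifluoroacetate

trifluoroacetate is the better leaving group.
pKₐ(CF₃COOH) ≈ 0.2 versus pKₐ(R'₃NH⁺) ≈ 10.7: trifluoroacetate is the much weaker base.
Strongly electron-withdrawing CF₃ stabilises the carboxylate.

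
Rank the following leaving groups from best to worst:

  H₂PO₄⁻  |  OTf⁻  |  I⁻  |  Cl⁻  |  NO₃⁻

OTf⁻ > I⁻ > Cl⁻ > NO₃⁻ > H₂PO₄⁻

The more stable X⁻ (or X) is on its own — i.e. the weaker a base it is — the better a leaving group it makes.
OTf⁻: pKₐ(CF₃SO₃H (triflic acid)) ≈ -14 — charge spread over three oxygens and a CF₃ group; the premier leaving group in synthesis
I⁻: pKₐ(HI) ≈ -10
Cl⁻: pKₐ(HCl) ≈ -7
NO₃⁻: pKₐ(HNO₃) ≈ -1.3
H₂PO₄⁻: pKₐ(H₃PO₄) ≈ 2.1 — moderate base; biological leaving group after further activation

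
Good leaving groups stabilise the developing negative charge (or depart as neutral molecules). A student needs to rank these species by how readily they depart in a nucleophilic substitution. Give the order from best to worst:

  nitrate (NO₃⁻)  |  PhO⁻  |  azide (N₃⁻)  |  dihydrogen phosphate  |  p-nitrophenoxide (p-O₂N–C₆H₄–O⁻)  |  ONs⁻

ONs⁻ > nitrate (NO₃⁻) > dihydrogen phosphate > azide (N₃⁻) > p-nitrophenoxide (p-O₂N–C₆H₄–O⁻) > PhO⁻

Leaving-group ability tracks the stability of the departed species; conjugate-acid pKₐ is the usual yardstick (lower pKₐ → better LG).
ONs⁻: pKₐ(p-O₂NC₆H₄SO₃H) ≈ -3.5 — p-nitro group further stabilises the sulfonate
nitrate (NO₃⁻): pKₐ(HNO₃) ≈ -1.3 — resonance-delocalised over three oxygens
dihydrogen phosphate: pKₐ(H₃PO₄) ≈ 2.1 — moderate base; biological leaving group after further activation
azide (N₃⁻): pKₐ(HN₃) ≈ 4.7 — linear, resonance-stabilised
p-nitrophenoxide (p-O₂N–C₆H₄–O⁻): pKₐ(p-nitrophenol) ≈ 7.2 — nitro group delocalises the charge; the classic chromogenic LG
PhO⁻: pKₐ(C₆H₅OH (phenol)) ≈ 10 — resonance into the ring helps, but still a poor LG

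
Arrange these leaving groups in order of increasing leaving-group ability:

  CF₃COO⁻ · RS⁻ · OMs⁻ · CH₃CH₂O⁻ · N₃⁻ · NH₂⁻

NH₂⁻ < CH₃CH₂O⁻ < RS⁻ < N₃⁻ < CF₃COO⁻ < OMs⁻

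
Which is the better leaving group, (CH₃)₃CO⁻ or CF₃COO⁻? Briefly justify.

CF₃COO⁻ is the better leaving group.
pKₐ(CF₃COOH) ≈ 0.2 versus pKₐ(t-BuOH) ≈ 18: CF₃COO⁻ is the much weaker base.
Strongly electron-withdrawing CF₃ stabilises the carboxylate.

CF₃COO⁻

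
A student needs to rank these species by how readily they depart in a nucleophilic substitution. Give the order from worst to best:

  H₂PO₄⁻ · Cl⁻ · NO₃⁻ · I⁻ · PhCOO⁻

PhCOO⁻ < H₂PO₄⁻ < NO₃⁻ < Cl⁻ < I⁻

Rank by basicity of the departing species: weakest base leaves most easily.
I⁻: pKₐ(HI) ≈ -10 — large, highly polarisable; very weak base
Cl⁻: pKₐ(HCl) ≈ -7
NO₃⁻: pKₐ(HNO₃) ≈ -1.3 — resonance-delocalised over three oxygens
H₂PO₄⁻: pKₐ(H₃PO₄) ≈ 2.1 — moderate base; biological leaving group after further activation
PhCOO⁻: pKₐ(C₆H₅COOH) ≈ 4.2
Reversing gives the worst-to-best order requested.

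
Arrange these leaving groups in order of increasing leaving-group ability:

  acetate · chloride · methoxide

methoxide < acetate < chloride

Leaving-group ability tracks the stability of the departed species; conjugate-acid pKₐ is the usual yardstick (lower pKₐ → better LG).
chloride: pKₐ(HCl) ≈ -7
acetate: pKₐ(CH₃COOH) ≈ 4.8
methoxide: pKₐ(CH₃OH) ≈ 15.5
Reversing gives the worst-to-best order requested.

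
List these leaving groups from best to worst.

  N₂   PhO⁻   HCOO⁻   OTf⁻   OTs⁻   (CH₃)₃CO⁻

Rank by basicity of the departing species: weakest base leaves most easily.
N₂: no meaningful conjugate acid; N₂ departs as an exceptionally stable neutral molecule
OTf⁻: pKₐ(CF₃SO₃H (triflic acid)) ≈ -14 — charge spread over three oxygens and a CF₃ group; the premier leaving group in synthesis
OTs⁻: pKₐ(p-CH₃C₆H₄SO₃H (TsOH)) ≈ -2.8 — resonance-delocalised arenesulfonate
HCOO⁻: pKₐ(HCOOH) ≈ 3.8 — resonance-stabilised carboxylate
PhO⁻: pKₐ(C₆H₅OH (phenol)) ≈ 10
(CH₃)₃CO⁻: pKₐ(t-BuOH) ≈ 18 — bulky, strongly basic alkoxide

N₂ > OTf⁻ > OTs⁻ > HCOO⁻ > PhO⁻ > (CH₃)₃CO⁻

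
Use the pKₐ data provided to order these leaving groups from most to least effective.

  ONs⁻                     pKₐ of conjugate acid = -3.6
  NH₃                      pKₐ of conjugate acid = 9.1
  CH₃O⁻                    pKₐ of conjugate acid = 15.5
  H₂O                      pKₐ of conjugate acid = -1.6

Lower conjugate-acid pKₐ ⇒ weaker base ⇒ better leaving group.
Sorting by the given values: ONs⁻ (-3.6), H₂O (-1.6), NH₃ (9.1), CH₃O⁻ (15.5).

ONs⁻ > H₂O > NH₃ > CH₃O⁻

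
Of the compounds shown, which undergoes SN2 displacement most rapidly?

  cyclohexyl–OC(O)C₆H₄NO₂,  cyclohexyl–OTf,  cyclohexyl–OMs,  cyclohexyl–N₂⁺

cyclohexyl–N₂⁺

With the same alkyl group throughout, only the leaving group differentiates the rates.
A good leaving group is a weak base: the lower the pKₐ of its conjugate acid, the more readily it departs.
cyclohexyl–N₂⁺ loses N₂: no meaningful conjugate acid; N₂ departs as an exceptionally stable neutral molecule
cyclohexyl–OTf loses OTf⁻: pKₐ(CF₃SO₃H (triflic acid)) ≈ -14
cyclohexyl–OMs loses OMs⁻: pKₐ(CH₃SO₃H (MsOH)) ≈ -1.9
cyclohexyl–OC(O)C₆H₄NO₂ loses p-O₂N–C₆H₄–COO⁻: pKₐ(p-nitrobenzoic acid) ≈ 3.4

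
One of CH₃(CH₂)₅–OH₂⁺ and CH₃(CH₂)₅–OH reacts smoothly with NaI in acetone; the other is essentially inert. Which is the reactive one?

From CH₃(CH₂)₅–OH the departing group would be OH⁻ (pKₐ(H₂O) ≈ 15.7). Strong base; essentially never leaves without prior activation.
From CH₃(CH₂)₅–OH₂⁺ the leaving group is H₂O (pKₐ(H₃O⁺) ≈ -1.7). Neutral; leaves from a protonated alcohol (R–OH₂⁺).
(In practice CH₃(CH₂)₅–OH₂⁺ is made from CH₃(CH₂)₅–OH by protonation with strong acid, converting the leaving group from hydroxide to neutral water.)

CH₃(CH₂)₅–OH₂⁺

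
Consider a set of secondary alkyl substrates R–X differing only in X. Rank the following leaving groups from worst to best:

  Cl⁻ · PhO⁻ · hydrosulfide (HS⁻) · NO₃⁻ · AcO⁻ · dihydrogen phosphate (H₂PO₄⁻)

PhO⁻ < hydrosulfide (HS⁻) < AcO⁻ < dihydrogen phosphate (H₂PO₄⁻) < NO₃⁻ < Cl⁻

Leaving-group ability tracks the stability of the departed species; conjugate-acid pKₐ is the usual yardstick (lower pKₐ → better LG).
Cl⁻: pKₐ(HCl) ≈ -7
NO₃⁻: pKₐ(HNO₃) ≈ -1.3
dihydrogen phosphate (H₂PO₄⁻): pKₐ(H₃PO₄) ≈ 2.1
AcO⁻: pKₐ(CH₃COOH) ≈ 4.8
hydrosulfide (HS⁻): pKₐ(H₂S) ≈ 7
PhO⁻: pKₐ(C₆H₅OH (phenol)) ≈ 10
Reversing gives the worst-to-best order requested.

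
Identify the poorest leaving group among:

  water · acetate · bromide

The more stable X⁻ (or X) is on its own — i.e. the weaker a base it is — the better a leaving group it makes.
bromide: pKₐ(HBr) ≈ -9
water: pKₐ(H₃O⁺) ≈ -1.7
acetate: pKₐ(CH₃COOH) ≈ 4.8

acetate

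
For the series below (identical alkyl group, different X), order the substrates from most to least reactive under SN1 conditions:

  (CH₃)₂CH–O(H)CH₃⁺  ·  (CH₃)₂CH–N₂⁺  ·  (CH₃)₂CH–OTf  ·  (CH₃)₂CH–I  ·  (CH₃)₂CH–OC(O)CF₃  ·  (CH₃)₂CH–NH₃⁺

(CH₃)₂CH–N₂⁺ > (CH₃)₂CH–OTf > (CH₃)₂CH–I > (CH₃)₂CH–O(H)CH₃⁺ > (CH₃)₂CH–OC(O)CF₃ > (CH₃)₂CH–NH₃⁺

Same R in every case — rank the leaving groups.
The more stable X⁻ (or X) is on its own — i.e. the weaker a base it is — the better a leaving group it makes.
(CH₃)₂CH–N₂⁺ loses N₂: no meaningful conjugate acid; N₂ departs as an exceptionally stable neutral molecule
(CH₃)₂CH–OTf loses OTf⁻: pKₐ(CF₃SO₃H (triflic acid)) ≈ -14
(CH₃)₂CH–I loses I⁻: pKₐ(HI) ≈ -10
(CH₃)₂CH–O(H)CH₃⁺ loses R'OH: pKₐ(R'OH₂⁺) ≈ -2.4
(CH₃)₂CH–OC(O)CF₃ loses CF₃COO⁻: pKₐ(CF₃COOH) ≈ 0.2
(CH₃)₂CH–NH₃⁺ loses NH₃: pKₐ(NH₄⁺) ≈ 9.2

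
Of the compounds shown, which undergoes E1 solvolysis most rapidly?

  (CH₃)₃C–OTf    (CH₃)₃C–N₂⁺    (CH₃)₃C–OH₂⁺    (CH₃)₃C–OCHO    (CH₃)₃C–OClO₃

(CH₃)₃C–N₂⁺

With the same alkyl group throughout, only the leaving group differentiates the rates.
The more stable X⁻ (or X) is on its own — i.e. the weaker a base it is — the better a leaving group it makes.
(CH₃)₃C–N₂⁺ loses N₂: no meaningful conjugate acid; N₂ departs as an exceptionally stable neutral molecule
(CH₃)₃C–OTf loses OTf⁻: pKₐ(CF₃SO₃H (triflic acid)) ≈ -14
(CH₃)₃C–OClO₃ loses ClO₄⁻: pKₐ(HClO₄) ≈ -10
(CH₃)₃C–OH₂⁺ loses H₂O: pKₐ(H₃O⁺) ≈ -1.7
(CH₃)₃C–OCHO loses HCOO⁻: pKₐ(HCOOH) ≈ 3.8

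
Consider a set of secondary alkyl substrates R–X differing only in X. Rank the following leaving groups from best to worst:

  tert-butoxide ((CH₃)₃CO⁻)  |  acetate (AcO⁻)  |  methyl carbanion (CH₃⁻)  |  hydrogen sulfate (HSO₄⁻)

hydrogen sulfate (HSO₄⁻) > acetate (AcO⁻) > tert-butoxide ((CH₃)₃CO⁻) > methyl carbanion (CH₃⁻)

The more stable X⁻ (or X) is on its own — i.e. the weaker a base it is — the better a leaving group it makes.
hydrogen sulfate (HSO₄⁻): pKₐ(H₂SO₄) ≈ -3
acetate (AcO⁻): pKₐ(CH₃COOH) ≈ 4.8
tert-butoxide ((CH₃)₃CO⁻): pKₐ(t-BuOH) ≈ 18 — bulky, strongly basic alkoxide
methyl carbanion (CH₃⁻): pKₐ(CH₄) ≈ 48 — unstabilised carbanion; the worst conceivable leaving group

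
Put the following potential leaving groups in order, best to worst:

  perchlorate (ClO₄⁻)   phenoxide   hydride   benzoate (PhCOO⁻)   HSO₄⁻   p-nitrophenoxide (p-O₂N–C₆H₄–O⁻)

perchlorate (ClO₄⁻): pKₐ(HClO₄) ≈ -10 — extremely weak base; rarely used for safety reasons
HSO₄⁻: pKₐ(H₂SO₄) ≈ -3 — conjugate base of a strong mineral acid
benzoate (PhCOO⁻): pKₐ(C₆H₅COOH) ≈ 4.2
p-nitrophenoxide (p-O₂N–C₆H₄–O⁻): pKₐ(p-nitrophenol) ≈ 7.2 — nitro group delocalises the charge; the classic chromogenic LG
phenoxide: pKₐ(C₆H₅OH (phenol)) ≈ 10
hydride: pKₐ(H₂) ≈ 36

perchlorate (ClO₄⁻) > HSO₄⁻ > benzoate (PhCOO⁻) > p-nitrophenoxide (p-O₂N–C₆H₄–O⁻) > phenoxide > hydride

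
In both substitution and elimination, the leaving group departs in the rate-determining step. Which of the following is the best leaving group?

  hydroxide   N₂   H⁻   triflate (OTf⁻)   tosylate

A good leaving group is a weak base: the lower the pKₐ of its conjugate acid, the more readily it departs.
N₂: no meaningful conjugate acid; N₂ departs as an exceptionally stable neutral molecule
triflate (OTf⁻): pKₐ(CF₃SO₃H (triflic acid)) ≈ -14
tosylate: pKₐ(p-CH₃C₆H₄SO₃H (TsOH)) ≈ -2.8
hydroxide: pKₐ(H₂O) ≈ 15.7
H⁻: pKₐ(H₂) ≈ 36

N₂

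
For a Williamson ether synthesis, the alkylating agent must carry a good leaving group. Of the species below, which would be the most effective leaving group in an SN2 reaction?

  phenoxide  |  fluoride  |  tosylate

A good leaving group is a weak base: the lower the pKₐ of its conjugate acid, the more readily it departs.
tosylate: pKₐ(p-CH₃C₆H₄SO₃H (TsOH)) ≈ -2.8
fluoride: pKₐ(HF) ≈ 3.2
phenoxide: pKₐ(C₆H₅OH (phenol)) ≈ 10

tosylate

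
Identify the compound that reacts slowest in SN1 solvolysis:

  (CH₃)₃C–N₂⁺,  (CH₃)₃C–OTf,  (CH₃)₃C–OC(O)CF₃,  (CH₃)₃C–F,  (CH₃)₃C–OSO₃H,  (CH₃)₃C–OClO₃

(CH₃)₃C–F

Same R in every case — rank the leaving groups.
A good leaving group is a weak base: the lower the pKₐ of its conjugate acid, the more readily it departs.
(CH₃)₃C–N₂⁺ loses N₂: no meaningful conjugate acid; N₂ departs as an exceptionally stable neutral molecule
(CH₃)₃C–OTf loses OTf⁻: pKₐ(CF₃SO₃H (triflic acid)) ≈ -14
(CH₃)₃C–OClO₃ loses ClO₄⁻: pKₐ(HClO₄) ≈ -10
(CH₃)₃C–OSO₃H loses HSO₄⁻: pKₐ(H₂SO₄) ≈ -3
(CH₃)₃C–OC(O)CF₃ loses CF₃COO⁻: pKₐ(CF₃COOH) ≈ 0.2
(CH₃)₃C–F loses F⁻: pKₐ(HF) ≈ 3.2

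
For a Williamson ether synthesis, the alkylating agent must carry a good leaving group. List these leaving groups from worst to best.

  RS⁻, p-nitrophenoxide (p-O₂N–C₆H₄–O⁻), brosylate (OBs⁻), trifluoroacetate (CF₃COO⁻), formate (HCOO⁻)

A good leaving group is a weak base: the lower the pKₐ of its conjugate acid, the more readily it departs.
brosylate (OBs⁻): pKₐ(p-BrC₆H₄SO₃H) ≈ -2.8 — arenesulfonate with a p-bromo substituent
trifluoroacetate (CF₃COO⁻): pKₐ(CF₃COOH) ≈ 0.2 — strongly electron-withdrawing CF₃ stabilises the carboxylate
formate (HCOO⁻): pKₐ(HCOOH) ≈ 3.8 — resonance-stabilised carboxylate
p-nitrophenoxide (p-O₂N–C₆H₄–O⁻): pKₐ(p-nitrophenol) ≈ 7.2
RS⁻: pKₐ(RSH (a thiol)) ≈ 10.5
Reversing gives the worst-to-best order requested.

RS⁻ < p-nitrophenoxide (p-O₂N–C₆H₄–O⁻) < formate (HCOO⁻) < trifluoroacetate (CF₃COO⁻) < brosylate (OBs⁻)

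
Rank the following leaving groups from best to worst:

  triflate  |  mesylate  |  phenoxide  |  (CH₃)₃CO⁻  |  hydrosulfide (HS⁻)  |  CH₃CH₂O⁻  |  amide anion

triflate > mesylate > hydrosulfide (HS⁻) > phenoxide > CH₃CH₂O⁻ > (CH₃)₃CO⁻ > amide anion

Rank by basicity of the departing species: weakest base leaves most easily.
triflate: pKₐ(CF₃SO₃H (triflic acid)) ≈ -14 — charge spread over three oxygens and a CF₃ group; the premier leaving group in synthesis
mesylate: pKₐ(CH₃SO₃H (MsOH)) ≈ -1.9 — resonance-delocalised alkanesulfonate
hydrosulfide (HS⁻): pKₐ(H₂S) ≈ 7 — larger and more polarisable than the oxygen analogue
phenoxide: pKₐ(C₆H₅OH (phenol)) ≈ 10
CH₃CH₂O⁻: pKₐ(CH₃CH₂OH) ≈ 16
(CH₃)₃CO⁻: pKₐ(t-BuOH) ≈ 18 — bulky, strongly basic alkoxide
amide anion: pKₐ(NH₃) ≈ 38 — extremely strong base; never a leaving group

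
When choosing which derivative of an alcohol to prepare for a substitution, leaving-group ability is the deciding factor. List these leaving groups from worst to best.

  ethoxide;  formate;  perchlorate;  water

A good leaving group is a weak base: the lower the pKₐ of its conjugate acid, the more readily it departs.
perchlorate: pKₐ(HClO₄) ≈ -10
water: pKₐ(H₃O⁺) ≈ -1.7 — neutral; leaves from a protonated alcohol (R–OH₂⁺)
formate: pKₐ(HCOOH) ≈ 3.8
ethoxide: pKₐ(CH₃CH₂OH) ≈ 16 — strong base; alkoxides do not leave unassisted
Reversing gives the worst-to-best order requested.

ethoxide < formate < water < perchlorate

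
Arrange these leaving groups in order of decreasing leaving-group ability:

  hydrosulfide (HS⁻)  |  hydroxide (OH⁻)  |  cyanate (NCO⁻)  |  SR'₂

SR'₂ > cyanate (NCO⁻) > hydrosulfide (HS⁻) > hydroxide (OH⁻)

Leaving-group ability tracks the stability of the departed species; conjugate-acid pKₐ is the usual yardstick (lower pKₐ → better LG).
SR'₂: pKₐ(R'₂SH⁺) ≈ -7 — neutral; leaves from a sulfonium salt (R–SR'₂⁺)
cyanate (NCO⁻): pKₐ(HOCN) ≈ 3.5
hydrosulfide (HS⁻): pKₐ(H₂S) ≈ 7
hydroxide (OH⁻): pKₐ(H₂O) ≈ 15.7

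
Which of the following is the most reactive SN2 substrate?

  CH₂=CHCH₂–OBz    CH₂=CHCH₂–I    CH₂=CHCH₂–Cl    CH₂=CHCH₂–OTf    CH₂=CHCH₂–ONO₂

With the same alkyl group throughout, only the leaving group differentiates the rates.
Leaving-group ability tracks the stability of the departed species; conjugate-acid pKₐ is the usual yardstick (lower pKₐ → better LG).
CH₂=CHCH₂–OTf loses OTf⁻: pKₐ(CF₃SO₃H (triflic acid)) ≈ -14
CH₂=CHCH₂–I loses I⁻: pKₐ(HI) ≈ -10
CH₂=CHCH₂–Cl loses Cl⁻: pKₐ(HCl) ≈ -7
CH₂=CHCH₂–ONO₂ loses NO₃⁻: pKₐ(HNO₃) ≈ -1.3
CH₂=CHCH₂–OBz loses PhCOO⁻: pKₐ(C₆H₅COOH) ≈ 4.2

CH₂=CHCH₂–OTf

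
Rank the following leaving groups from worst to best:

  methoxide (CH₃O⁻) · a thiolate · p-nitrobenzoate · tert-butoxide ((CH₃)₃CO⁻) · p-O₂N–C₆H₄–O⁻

tert-butoxide ((CH₃)₃CO⁻) < methoxide (CH₃O⁻) < a thiolate < p-O₂N–C₆H₄–O⁻ < p-nitrobenzoate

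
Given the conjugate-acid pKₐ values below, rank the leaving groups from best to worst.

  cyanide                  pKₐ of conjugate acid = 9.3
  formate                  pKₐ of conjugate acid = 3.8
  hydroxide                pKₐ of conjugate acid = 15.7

Lower conjugate-acid pKₐ ⇒ weaker base ⇒ better leaving group.
Sorting by the given values: formate (3.8), cyanide (9.3), hydroxide (15.7).

formate > cyanide > hydroxide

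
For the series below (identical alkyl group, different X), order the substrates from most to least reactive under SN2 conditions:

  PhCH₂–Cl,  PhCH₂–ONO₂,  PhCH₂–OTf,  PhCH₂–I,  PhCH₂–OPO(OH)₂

Same R in every case — rank the leaving groups.
Leaving-group ability tracks the stability of the departed species; conjugate-acid pKₐ is the usual yardstick (lower pKₐ → better LG).
PhCH₂–OTf loses OTf⁻: pKₐ(CF₃SO₃H (triflic acid)) ≈ -14
PhCH₂–I loses I⁻: pKₐ(HI) ≈ -10
PhCH₂–Cl loses Cl⁻: pKₐ(HCl) ≈ -7
PhCH₂–ONO₂ loses NO₃⁻: pKₐ(HNO₃) ≈ -1.3
PhCH₂–OPO(OH)₂ loses H₂PO₄⁻: pKₐ(H₃PO₄) ≈ 2.1

PhCH₂–OTf > PhCH₂–I > PhCH₂–Cl > PhCH₂–ONO₂ > PhCH₂–OPO(OH)₂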